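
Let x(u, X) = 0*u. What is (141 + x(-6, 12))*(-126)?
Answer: -17766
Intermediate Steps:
x(u, X) = 0
(141 + x(-6, 12))*(-126) = (141 + 0)*(-126) = 141*(-126) = -17766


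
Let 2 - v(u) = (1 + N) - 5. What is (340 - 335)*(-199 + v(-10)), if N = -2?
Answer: -955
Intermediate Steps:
v(u) = 8 (v(u) = 2 - ((1 - 2) - 5) = 2 - (-1 - 5) = 2 - 1*(-6) = 2 + 6 = 8)
(340 - 335)*(-199 + v(-10)) = (340 - 335)*(-199 + 8) = 5*(-191) = -955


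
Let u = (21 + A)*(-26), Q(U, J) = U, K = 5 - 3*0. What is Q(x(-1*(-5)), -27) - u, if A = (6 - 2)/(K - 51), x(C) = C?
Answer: 12621/23 ≈ 548.74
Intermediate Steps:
K = 5 (K = 5 + 0 = 5)
A = -2/23 (A = (6 - 2)/(5 - 51) = 4/(-46) = 4*(-1/46) = -2/23 ≈ -0.086957)
u = -12506/23 (u = (21 - 2/23)*(-26) = (481/23)*(-26) = -12506/23 ≈ -543.74)
Q(x(-1*(-5)), -27) - u = -1*(-5) - 1*(-12506/23) = 5 + 12506/23 = 12621/23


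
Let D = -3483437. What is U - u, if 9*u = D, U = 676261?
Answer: 9569786/9 ≈ 1.0633e+6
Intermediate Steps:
u = -3483437/9 (u = (⅑)*(-3483437) = -3483437/9 ≈ -3.8705e+5)
U - u = 676261 - 1*(-3483437/9) = 676261 + 3483437/9 = 9569786/9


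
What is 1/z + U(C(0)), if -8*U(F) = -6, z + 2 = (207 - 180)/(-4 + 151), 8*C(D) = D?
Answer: 71/356 ≈ 0.19944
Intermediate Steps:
C(D) = D/8
z = -89/49 (z = -2 + (207 - 180)/(-4 + 151) = -2 + 27/147 = -2 + 27*(1/147) = -2 + 9/49 = -89/49 ≈ -1.8163)
U(F) = 3/4 (U(F) = -1/8*(-6) = 3/4)
1/z + U(C(0)) = 1/(-89/49) + 3/4 = -49/89 + 3/4 = 71/356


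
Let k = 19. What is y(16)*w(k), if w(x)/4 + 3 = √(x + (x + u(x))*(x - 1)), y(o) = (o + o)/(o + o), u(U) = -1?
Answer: -12 + 28*√7 ≈ 62.081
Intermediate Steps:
y(o) = 1 (y(o) = (2*o)/((2*o)) = (2*o)*(1/(2*o)) = 1)
w(x) = -12 + 4*√(x + (-1 + x)²) (w(x) = -12 + 4*√(x + (x - 1)*(x - 1)) = -12 + 4*√(x + (-1 + x)*(-1 + x)) = -12 + 4*√(x + (-1 + x)²))
y(16)*w(k) = 1*(-12 + 4*√(1 + 19² - 1*19)) = 1*(-12 + 4*√(1 + 361 - 19)) = 1*(-12 + 4*√343) = 1*(-12 + 4*(7*√7)) = 1*(-12 + 28*√7) = -12 + 28*√7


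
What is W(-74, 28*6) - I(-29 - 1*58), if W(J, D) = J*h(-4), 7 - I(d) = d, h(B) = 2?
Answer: -242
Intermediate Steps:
I(d) = 7 - d
W(J, D) = 2*J (W(J, D) = J*2 = 2*J)
W(-74, 28*6) - I(-29 - 1*58) = 2*(-74) - (7 - (-29 - 1*58)) = -148 - (7 - (-29 - 58)) = -148 - (7 - 1*(-87)) = -148 - (7 + 87) = -148 - 1*94 = -148 - 94 = -242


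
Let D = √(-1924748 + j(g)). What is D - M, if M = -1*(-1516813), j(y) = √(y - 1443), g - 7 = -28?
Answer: -1516813 + √(-1924748 + 2*I*√366) ≈ -1.5168e+6 + 1387.4*I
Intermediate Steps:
g = -21 (g = 7 - 28 = -21)
j(y) = √(-1443 + y)
M = 1516813
D = √(-1924748 + 2*I*√366) (D = √(-1924748 + √(-1443 - 21)) = √(-1924748 + √(-1464)) = √(-1924748 + 2*I*√366) ≈ 0.01 + 1387.4*I)
D - M = √(-1924748 + 2*I*√366) - 1*1516813 = √(-1924748 + 2*I*√366) - 1516813 = -1516813 + √(-1924748 + 2*I*√366)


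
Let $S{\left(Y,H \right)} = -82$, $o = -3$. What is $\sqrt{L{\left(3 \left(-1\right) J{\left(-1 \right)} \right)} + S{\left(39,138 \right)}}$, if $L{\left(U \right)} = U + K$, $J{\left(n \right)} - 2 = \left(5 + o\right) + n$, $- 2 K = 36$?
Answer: $i \sqrt{109} \approx 10.44 i$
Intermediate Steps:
$K = -18$ ($K = \left(- \frac{1}{2}\right) 36 = -18$)
$J{\left(n \right)} = 4 + n$ ($J{\left(n \right)} = 2 + \left(\left(5 - 3\right) + n\right) = 2 + \left(2 + n\right) = 4 + n$)
$L{\left(U \right)} = -18 + U$ ($L{\left(U \right)} = U - 18 = -18 + U$)
$\sqrt{L{\left(3 \left(-1\right) J{\left(-1 \right)} \right)} + S{\left(39,138 \right)}} = \sqrt{\left(-18 + 3 \left(-1\right) \left(4 - 1\right)\right) - 82} = \sqrt{\left(-18 - 9\right) - 82} = \sqrt{-27 - 82} = \sqrt{-109} = i \sqrt{109}$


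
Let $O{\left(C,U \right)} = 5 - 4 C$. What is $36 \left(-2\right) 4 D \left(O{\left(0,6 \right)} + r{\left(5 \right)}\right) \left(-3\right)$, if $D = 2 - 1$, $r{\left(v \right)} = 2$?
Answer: $6048$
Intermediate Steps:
$D = 1$ ($D = 2 - 1 = 1$)
$36 \left(-2\right) 4 D \left(O{\left(0,6 \right)} + r{\left(5 \right)}\right) \left(-3\right) = 36 \left(-2\right) 4 \cdot 1 \left(\left(5 - 0\right) + 2\right) \left(-3\right) = 36 \left(\left(-8\right) 1\right) \left(\left(5 + 0\right) + 2\right) \left(-3\right) = 36 \left(-8\right) \left(5 + 2\right) \left(-3\right) = - 288 \cdot 7 \left(-3\right) = \left(-288\right) \left(-21\right) = 6048$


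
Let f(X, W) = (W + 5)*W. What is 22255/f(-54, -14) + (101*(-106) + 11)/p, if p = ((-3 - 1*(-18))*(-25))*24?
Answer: 2240473/12600 ≈ 177.82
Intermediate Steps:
f(X, W) = W*(5 + W) (f(X, W) = (5 + W)*W = W*(5 + W))
p = -9000 (p = ((-3 + 18)*(-25))*24 = (15*(-25))*24 = -375*24 = -9000)
22255/f(-54, -14) + (101*(-106) + 11)/p = 22255/((-14*(5 - 14))) + (101*(-106) + 11)/(-9000) = 22255/((-14*(-9))) + (-10706 + 11)*(-1/9000) = 22255/126 - 10695*(-1/9000) = 22255*(1/126) + 713/600 = 22255/126 + 713/600 = 2240473/12600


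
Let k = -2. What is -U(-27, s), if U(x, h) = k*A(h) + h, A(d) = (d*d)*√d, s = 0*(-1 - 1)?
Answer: 0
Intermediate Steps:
s = 0 (s = 0*(-2) = 0)
A(d) = d^(5/2) (A(d) = d²*√d = d^(5/2))
U(x, h) = h - 2*h^(5/2) (U(x, h) = -2*h^(5/2) + h = h - 2*h^(5/2))
-U(-27, s) = -(0 - 2*0^(5/2)) = -(0 - 2*0) = -(0 + 0) = -1*0 = 0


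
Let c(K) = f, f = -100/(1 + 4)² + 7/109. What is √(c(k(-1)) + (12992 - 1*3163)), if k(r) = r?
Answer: 2*√29182897/109 ≈ 99.121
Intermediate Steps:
f = -429/109 (f = -100/(5²) + 7*(1/109) = -100/25 + 7/109 = -100*1/25 + 7/109 = -4 + 7/109 = -429/109 ≈ -3.9358)
c(K) = -429/109
√(c(k(-1)) + (12992 - 1*3163)) = √(-429/109 + (12992 - 1*3163)) = √(-429/109 + (12992 - 3163)) = √(-429/109 + 9829) = √(1070932/109) = 2*√29182897/109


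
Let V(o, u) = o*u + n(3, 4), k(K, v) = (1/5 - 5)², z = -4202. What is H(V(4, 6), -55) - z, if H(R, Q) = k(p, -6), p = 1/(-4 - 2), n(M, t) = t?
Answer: 105626/25 ≈ 4225.0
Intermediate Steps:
p = -⅙ (p = 1/(-6) = -⅙ ≈ -0.16667)
k(K, v) = 576/25 (k(K, v) = (⅕ - 5)² = (-24/5)² = 576/25)
V(o, u) = 4 + o*u (V(o, u) = o*u + 4 = 4 + o*u)
H(R, Q) = 576/25
H(V(4, 6), -55) - z = 576/25 - 1*(-4202) = 576/25 + 4202 = 105626/25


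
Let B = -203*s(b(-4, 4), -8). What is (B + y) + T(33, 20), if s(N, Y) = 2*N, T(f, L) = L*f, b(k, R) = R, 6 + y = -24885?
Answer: -25855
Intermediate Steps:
y = -24891 (y = -6 - 24885 = -24891)
B = -1624 (B = -406*4 = -203*8 = -1624)
(B + y) + T(33, 20) = (-1624 - 24891) + 20*33 = -26515 + 660 = -25855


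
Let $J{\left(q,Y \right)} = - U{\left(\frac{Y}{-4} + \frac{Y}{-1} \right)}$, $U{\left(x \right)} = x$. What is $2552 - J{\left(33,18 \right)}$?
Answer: $\frac{5059}{2} \approx 2529.5$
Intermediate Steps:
$J{\left(q,Y \right)} = \frac{5 Y}{4}$ ($J{\left(q,Y \right)} = - (\frac{Y}{-4} + \frac{Y}{-1}) = - (Y \left(- \frac{1}{4}\right) + Y \left(-1\right)) = - (- \frac{Y}{4} - Y) = - \frac{\left(-5\right) Y}{4} = \frac{5 Y}{4}$)
$2552 - J{\left(33,18 \right)} = 2552 - \frac{5}{4} \cdot 18 = 2552 - \frac{45}{2} = \frac{5059}{2}$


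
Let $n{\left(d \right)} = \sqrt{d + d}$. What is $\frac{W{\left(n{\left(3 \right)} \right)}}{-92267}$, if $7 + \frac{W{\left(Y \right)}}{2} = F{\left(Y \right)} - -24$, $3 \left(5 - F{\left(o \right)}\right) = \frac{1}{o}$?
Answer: $- \frac{44}{92267} + \frac{\sqrt{6}}{830403} \approx -0.00047393$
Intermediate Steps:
$F{\left(o \right)} = 5 - \frac{1}{3 o}$
$n{\left(d \right)} = \sqrt{2} \sqrt{d}$ ($n{\left(d \right)} = \sqrt{2 d} = \sqrt{2} \sqrt{d}$)
$W{\left(Y \right)} = 44 - \frac{2}{3 Y}$ ($W{\left(Y \right)} = -14 + 2 \left(\left(5 - \frac{1}{3 Y}\right) - -24\right) = -14 + 2 \left(\left(5 - \frac{1}{3 Y}\right) + 24\right) = -14 + 2 \left(29 - \frac{1}{3 Y}\right) = -14 + \left(58 - \frac{2}{3 Y}\right) = 44 - \frac{2}{3 Y}$)
$\frac{W{\left(n{\left(3 \right)} \right)}}{-92267} = \frac{44 - \frac{2}{3 \sqrt{2} \sqrt{3}}}{-92267} = \left(44 - \frac{2}{3 \sqrt{6}}\right) \left(- \frac{1}{92267}\right) = \left(44 - \frac{2 \frac{\sqrt{6}}{6}}{3}\right) \left(- \frac{1}{92267}\right) = \left(44 - \frac{\sqrt{6}}{9}\right) \left(- \frac{1}{92267}\right) = - \frac{44}{92267} + \frac{\sqrt{6}}{830403}$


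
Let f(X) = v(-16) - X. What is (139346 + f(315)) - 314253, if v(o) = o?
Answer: -175238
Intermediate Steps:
f(X) = -16 - X
(139346 + f(315)) - 314253 = (139346 + (-16 - 1*315)) - 314253 = (139346 + (-16 - 315)) - 314253 = (139346 - 331) - 314253 = 139015 - 314253 = -175238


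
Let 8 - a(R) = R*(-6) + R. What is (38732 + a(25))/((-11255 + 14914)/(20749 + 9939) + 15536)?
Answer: 1192689120/476772427 ≈ 2.5016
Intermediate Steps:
a(R) = 8 + 5*R (a(R) = 8 - (R*(-6) + R) = 8 - (-6*R + R) = 8 - (-5)*R = 8 + 5*R)
(38732 + a(25))/((-11255 + 14914)/(20749 + 9939) + 15536) = (38732 + (8 + 5*25))/((-11255 + 14914)/(20749 + 9939) + 15536) = (38732 + (8 + 125))/(3659/30688 + 15536) = (38732 + 133)/(3659*(1/30688) + 15536) = 38865/(3659/30688 + 15536) = 38865/(476772427/30688) = 38865*(30688/476772427) = 1192689120/476772427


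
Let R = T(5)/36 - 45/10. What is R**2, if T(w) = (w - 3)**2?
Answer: 6241/324 ≈ 19.262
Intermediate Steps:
T(w) = (-3 + w)**2
R = -79/18 (R = (-3 + 5)**2/36 - 45/10 = 2**2*(1/36) - 45*1/10 = 4*(1/36) - 9/2 = 1/9 - 9/2 = -79/18 ≈ -4.3889)
R**2 = (-79/18)**2 = 6241/324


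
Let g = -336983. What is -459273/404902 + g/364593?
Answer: -303892811555/147624434886 ≈ -2.0586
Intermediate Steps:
-459273/404902 + g/364593 = -459273/404902 - 336983/364593 = -303892811555/147624434886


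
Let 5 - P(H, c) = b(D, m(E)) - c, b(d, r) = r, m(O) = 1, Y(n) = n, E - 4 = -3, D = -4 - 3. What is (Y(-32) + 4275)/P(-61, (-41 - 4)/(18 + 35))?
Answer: 224879/167 ≈ 1346.6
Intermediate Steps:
D = -7
E = 1 (E = 4 - 3 = 1)
P(H, c) = 4 + c (P(H, c) = 5 - (1 - c) = 5 + (-1 + c) = 4 + c)
(Y(-32) + 4275)/P(-61, (-41 - 4)/(18 + 35)) = (-32 + 4275)/(4 + (-41 - 4)/(18 + 35)) = 4243/(4 - 45/53) = 4243/(167/53) = 4243*(53/167) = 224879/167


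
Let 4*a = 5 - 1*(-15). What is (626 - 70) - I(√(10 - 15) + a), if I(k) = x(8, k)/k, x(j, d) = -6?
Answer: 557 - I*√5/5 ≈ 557.0 - 0.44721*I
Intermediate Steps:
a = 5 (a = (5 - 1*(-15))/4 = (5 + 15)/4 = (¼)*20 = 5)
I(k) = -6/k
(626 - 70) - I(√(10 - 15) + a) = (626 - 70) - (-6)/(√(10 - 15) + 5) = 556 - (-6)/(√(-5) + 5) = 556 - (-6)/(I*√5 + 5) = 556 - (-6)/(5 + I*√5) = 556 + 6/(5 + I*√5)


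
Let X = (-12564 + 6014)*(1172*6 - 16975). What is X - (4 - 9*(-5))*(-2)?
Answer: 65126748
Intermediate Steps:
X = 65126650 (X = -6550*(7032 - 16975) = -6550*(-9943) = 65126650)
X - (4 - 9*(-5))*(-2) = 65126650 - (4 - 9*(-5))*(-2) = 65126650 - (4 + 45)*(-2) = 65126650 - 49*(-2) = 65126650 - 1*(-98) = 65126650 + 98 = 65126748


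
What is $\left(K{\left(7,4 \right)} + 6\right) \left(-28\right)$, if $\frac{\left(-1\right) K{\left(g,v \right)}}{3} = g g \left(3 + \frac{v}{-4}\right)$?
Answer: $8064$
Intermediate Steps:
$K{\left(g,v \right)} = - 3 g^{2} \left(3 - \frac{v}{4}\right)$ ($K{\left(g,v \right)} = - 3 g g \left(3 + \frac{v}{-4}\right) = - 3 g^{2} \left(3 + v \left(- \frac{1}{4}\right)\right) = - 3 g^{2} \left(3 - \frac{v}{4}\right)$)
$\left(K{\left(7,4 \right)} + 6\right) \left(-28\right) = \left(\frac{3 \cdot 7^{2} \left(-12 + 4\right)}{4} + 6\right) \left(-28\right) = \left(\frac{3}{4} \cdot 49 \left(-8\right) + 6\right) \left(-28\right) = \left(-294 + 6\right) \left(-28\right) = \left(-288\right) \left(-28\right) = 8064$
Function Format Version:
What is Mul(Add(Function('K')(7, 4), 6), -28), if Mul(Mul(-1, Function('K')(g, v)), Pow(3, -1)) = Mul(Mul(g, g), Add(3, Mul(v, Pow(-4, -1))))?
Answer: 8064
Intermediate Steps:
Function('K')(g, v) = Mul(-3, Pow(g, 2), Add(3, Mul(Rational(-1, 4), v))) (Function('K')(g, v) = Mul(-3, Mul(Mul(g, g), Add(3, Mul(v, Pow(-4, -1))))) = Mul(-3, Mul(Pow(g, 2), Add(3, Mul(v, Rational(-1, 4))))) = Mul(-3, Mul(Pow(g, 2), Add(3, Mul(Rational(-1, 4), v)))) = Mul(-3, Pow(g, 2), Add(3, Mul(Rational(-1, 4), v))))
Mul(Add(Function('K')(7, 4), 6), -28) = Mul(Add(Mul(Rational(3, 4), Pow(7, 2), Add(-12, 4)), 6), -28) = Mul(Add(Mul(Rational(3, 4), 49, -8), 6), -28) = Mul(Add(-294, 6), -28) = Mul(-288, -28) = 8064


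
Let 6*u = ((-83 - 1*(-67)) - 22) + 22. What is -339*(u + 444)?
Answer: -149612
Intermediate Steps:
u = -8/3 (u = (((-83 - 1*(-67)) - 22) + 22)/6 = (((-83 + 67) - 22) + 22)/6 = ((-16 - 22) + 22)/6 = (-38 + 22)/6 = (⅙)*(-16) = -8/3 ≈ -2.6667)
-339*(u + 444) = -339*(-8/3 + 444) = -339*1324/3 = -149612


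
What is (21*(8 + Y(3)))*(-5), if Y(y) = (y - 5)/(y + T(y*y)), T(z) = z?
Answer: -1645/2 ≈ -822.50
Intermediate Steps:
Y(y) = (-5 + y)/(y + y²) (Y(y) = (y - 5)/(y + y*y) = (-5 + y)/(y + y²))
(21*(8 + Y(3)))*(-5) = (21*(8 + (-5 + 3)/(3*(1 + 3))))*(-5) = (21*(8 + (⅓)*(-2)/4))*(-5) = (21*(8 + (⅓)*(¼)*(-2)))*(-5) = (21*(8 - ⅙))*(-5) = (21*(47/6))*(-5) = (329/2)*(-5) = -1645/2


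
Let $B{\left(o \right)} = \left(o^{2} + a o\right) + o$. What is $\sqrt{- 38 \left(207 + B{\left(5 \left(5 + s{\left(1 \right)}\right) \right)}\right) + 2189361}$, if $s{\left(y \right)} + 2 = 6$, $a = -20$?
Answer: $\sqrt{2137035} \approx 1461.9$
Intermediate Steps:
$s{\left(y \right)} = 4$ ($s{\left(y \right)} = -2 + 6 = 4$)
$B{\left(o \right)} = o^{2} - 19 o$ ($B{\left(o \right)} = \left(o^{2} - 20 o\right) + o = o^{2} - 19 o$)
$\sqrt{- 38 \left(207 + B{\left(5 \left(5 + s{\left(1 \right)}\right) \right)}\right) + 2189361} = \sqrt{- 38 \left(207 + 5 \left(5 + 4\right) \left(-19 + 5 \left(5 + 4\right)\right)\right) + 2189361} = \sqrt{- 38 \left(207 + 5 \cdot 9 \left(-19 + 5 \cdot 9\right)\right) + 2189361} = \sqrt{- 38 \left(207 + 45 \left(-19 + 45\right)\right) + 2189361} = \sqrt{- 38 \left(207 + 45 \cdot 26\right) + 2189361} = \sqrt{- 38 \left(207 + 1170\right) + 2189361} = \sqrt{\left(-38\right) 1377 + 2189361} = \sqrt{-52326 + 2189361} = \sqrt{2137035}$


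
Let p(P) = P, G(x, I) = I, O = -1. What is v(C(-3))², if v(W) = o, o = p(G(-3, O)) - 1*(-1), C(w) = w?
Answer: 0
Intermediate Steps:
o = 0 (o = -1 - 1*(-1) = -1 + 1 = 0)
v(W) = 0
v(C(-3))² = 0² = 0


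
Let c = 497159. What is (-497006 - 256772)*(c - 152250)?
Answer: -259984816202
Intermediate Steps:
(-497006 - 256772)*(c - 152250) = (-497006 - 256772)*(497159 - 152250) = -753778*344909 = -259984816202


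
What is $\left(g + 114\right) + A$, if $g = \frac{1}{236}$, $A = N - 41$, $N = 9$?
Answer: $\frac{19353}{236} \approx 82.004$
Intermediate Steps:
$A = -32$ ($A = 9 - 41 = -32$)
$g = \frac{1}{236} \approx 0.0042373$
$\left(g + 114\right) + A = \left(\frac{1}{236} + 114\right) - 32 = \frac{26905}{236} - 32 = \frac{19353}{236}$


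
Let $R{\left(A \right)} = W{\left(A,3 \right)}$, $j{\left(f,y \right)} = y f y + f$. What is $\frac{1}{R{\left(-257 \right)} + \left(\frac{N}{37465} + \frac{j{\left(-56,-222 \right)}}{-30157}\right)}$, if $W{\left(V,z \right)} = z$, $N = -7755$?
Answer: $\frac{225966401}{21311505976} \approx 0.010603$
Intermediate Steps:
$j{\left(f,y \right)} = f + f y^{2}$ ($j{\left(f,y \right)} = f y y + f = f y^{2} + f = f + f y^{2}$)
$R{\left(A \right)} = 3$
$\frac{1}{R{\left(-257 \right)} + \left(\frac{N}{37465} + \frac{j{\left(-56,-222 \right)}}{-30157}\right)} = \frac{1}{3 - \left(\frac{1551}{7493} - \frac{\left(-56\right) \left(1 + \left(-222\right)^{2}\right)}{-30157}\right)} = \frac{1}{3 - \left(\frac{1551}{7493} - - 56 \left(1 + 49284\right) \left(- \frac{1}{30157}\right)\right)} = \frac{1}{3 - \left(\frac{1551}{7493} - \left(-56\right) 49285 \left(- \frac{1}{30157}\right)\right)} = \frac{1}{3 - - \frac{20633606773}{225966401}} = \frac{1}{3 + \left(- \frac{1551}{7493} + \frac{2759960}{30157}\right)} = \frac{1}{3 + \frac{20633606773}{225966401}} = \frac{1}{\frac{21311505976}{225966401}} = \frac{225966401}{21311505976}$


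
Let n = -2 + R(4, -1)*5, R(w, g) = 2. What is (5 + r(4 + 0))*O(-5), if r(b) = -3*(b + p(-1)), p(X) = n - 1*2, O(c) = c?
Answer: 125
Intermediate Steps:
n = 8 (n = -2 + 2*5 = -2 + 10 = 8)
p(X) = 6 (p(X) = 8 - 1*2 = 8 - 2 = 6)
r(b) = -18 - 3*b (r(b) = -3*(b + 6) = -3*(6 + b) = -18 - 3*b)
(5 + r(4 + 0))*O(-5) = (5 + (-18 - 3*(4 + 0)))*(-5) = (5 + (-18 - 3*4))*(-5) = (5 + (-18 - 12))*(-5) = (5 - 30)*(-5) = -25*(-5) = 125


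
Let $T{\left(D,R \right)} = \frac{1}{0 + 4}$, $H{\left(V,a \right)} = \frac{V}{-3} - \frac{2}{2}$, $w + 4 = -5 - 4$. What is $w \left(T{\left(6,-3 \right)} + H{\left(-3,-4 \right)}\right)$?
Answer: $- \frac{13}{4} \approx -3.25$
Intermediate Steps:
$w = -13$ ($w = -4 - 9 = -13$)
$H{\left(V,a \right)} = -1 - \frac{V}{3}$ ($H{\left(V,a \right)} = V \left(- \frac{1}{3}\right) - 1 = - \frac{V}{3} - 1 = -1 - \frac{V}{3}$)
$T{\left(D,R \right)} = \frac{1}{4}$
$w \left(T{\left(6,-3 \right)} + H{\left(-3,-4 \right)}\right) = - 13 \left(\frac{1}{4} - 0\right) = - 13 \left(\frac{1}{4} + \left(-1 + 1\right)\right) = - 13 \left(\frac{1}{4} + 0\right) = \left(-13\right) \frac{1}{4} = - \frac{13}{4}$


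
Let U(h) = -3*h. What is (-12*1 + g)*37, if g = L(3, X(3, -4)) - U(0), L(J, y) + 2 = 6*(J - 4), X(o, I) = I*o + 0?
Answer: -740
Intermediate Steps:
X(o, I) = I*o
L(J, y) = -26 + 6*J (L(J, y) = -2 + 6*(J - 4) = -2 + 6*(-4 + J) = -2 + (-24 + 6*J) = -26 + 6*J)
g = -8 (g = (-26 + 6*3) - (-3)*0 = (-26 + 18) - 1*0 = -8 + 0 = -8)
(-12*1 + g)*37 = (-12*1 - 8)*37 = (-12 - 8)*37 = -20*37 = -740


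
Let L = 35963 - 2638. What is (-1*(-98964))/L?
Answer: 98964/33325 ≈ 2.9697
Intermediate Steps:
L = 33325
(-1*(-98964))/L = -1*(-98964)/33325 = 98964*(1/33325) = 98964/33325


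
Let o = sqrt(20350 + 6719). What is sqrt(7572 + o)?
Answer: sqrt(7572 + sqrt(27069)) ≈ 87.958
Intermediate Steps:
o = sqrt(27069) ≈ 164.53
sqrt(7572 + o) = sqrt(7572 + sqrt(27069))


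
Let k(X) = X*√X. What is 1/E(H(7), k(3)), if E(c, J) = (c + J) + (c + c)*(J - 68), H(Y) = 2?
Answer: -2/535 - √3/4815 ≈ -0.0040980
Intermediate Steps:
k(X) = X^(3/2)
E(c, J) = J + c + 2*c*(-68 + J) (E(c, J) = (J + c) + (2*c)*(-68 + J) = (J + c) + 2*c*(-68 + J) = J + c + 2*c*(-68 + J))
1/E(H(7), k(3)) = 1/(3^(3/2) - 135*2 + 2*3^(3/2)*2) = 1/(3*√3 - 270 + 2*(3*√3)*2) = 1/(3*√3 - 270 + 12*√3) = 1/(-270 + 15*√3)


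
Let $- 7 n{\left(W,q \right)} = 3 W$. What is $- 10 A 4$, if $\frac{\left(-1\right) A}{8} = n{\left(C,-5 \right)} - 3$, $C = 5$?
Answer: $- \frac{11520}{7} \approx -1645.7$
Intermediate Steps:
$n{\left(W,q \right)} = - \frac{3 W}{7}$
$A = \frac{288}{7}$ ($A = - 8 \left(\left(- \frac{3}{7}\right) 5 - 3\right) = - 8 \left(- \frac{15}{7} - 3\right) = \left(-8\right) \left(- \frac{36}{7}\right) = \frac{288}{7} \approx 41.143$)
$- 10 A 4 = \left(-10\right) \frac{288}{7} \cdot 4 = \left(- \frac{2880}{7}\right) 4 = - \frac{11520}{7}$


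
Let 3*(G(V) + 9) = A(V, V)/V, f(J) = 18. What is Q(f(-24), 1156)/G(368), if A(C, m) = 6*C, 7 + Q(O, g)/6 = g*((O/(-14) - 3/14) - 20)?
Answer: 149166/7 ≈ 21309.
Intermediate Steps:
Q(O, g) = -42 + 6*g*(-283/14 - O/14) (Q(O, g) = -42 + 6*(g*((O/(-14) - 3/14) - 20)) = -42 + 6*(g*((O*(-1/14) - 3*1/14) - 20)) = -42 + 6*(g*((-O/14 - 3/14) - 20)) = -42 + 6*(g*((-3/14 - O/14) - 20)) = -42 + 6*(g*(-283/14 - O/14)) = -42 + 6*g*(-283/14 - O/14))
G(V) = -7 (G(V) = -9 + ((6*V)/V)/3 = -9 + (⅓)*6 = -9 + 2 = -7)
Q(f(-24), 1156)/G(368) = (-42 - 849/7*1156 - 3/7*18*1156)/(-7) = (-42 - 981444/7 - 62424/7)*(-⅐) = -149166*(-⅐) = 149166/7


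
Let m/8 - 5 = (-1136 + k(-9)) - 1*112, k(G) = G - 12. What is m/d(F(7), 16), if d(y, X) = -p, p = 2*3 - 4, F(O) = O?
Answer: 5056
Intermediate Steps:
k(G) = -12 + G
m = -10112 (m = 40 + 8*((-1136 + (-12 - 9)) - 1*112) = 40 + 8*((-1136 - 21) - 112) = 40 + 8*(-1157 - 112) = 40 + 8*(-1269) = 40 - 10152 = -10112)
p = 2 (p = 6 - 4 = 2)
d(y, X) = -2 (d(y, X) = -1*2 = -2)
m/d(F(7), 16) = -10112/(-2) = -10112*(-1/2) = 5056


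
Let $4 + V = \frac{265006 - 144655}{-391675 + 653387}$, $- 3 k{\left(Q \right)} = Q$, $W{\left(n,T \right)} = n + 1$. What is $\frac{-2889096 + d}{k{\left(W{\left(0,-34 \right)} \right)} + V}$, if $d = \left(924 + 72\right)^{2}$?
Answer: $\frac{135405982080}{276473} \approx 4.8976 \cdot 10^{5}$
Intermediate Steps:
$W{\left(n,T \right)} = 1 + n$
$k{\left(Q \right)} = - \frac{Q}{3}$
$V = - \frac{84227}{23792}$ ($V = -4 + \frac{265006 - 144655}{-391675 + 653387} = -4 + \frac{120351}{261712} = -4 + 120351 \cdot \frac{1}{261712} = -4 + \frac{10941}{23792} = - \frac{84227}{23792} \approx -3.5401$)
$d = 992016$ ($d = 996^{2} = 992016$)
$\frac{-2889096 + d}{k{\left(W{\left(0,-34 \right)} \right)} + V} = \frac{-2889096 + 992016}{- \frac{1 + 0}{3} - \frac{84227}{23792}} = - \frac{1897080}{\left(- \frac{1}{3}\right) 1 - \frac{84227}{23792}} = - \frac{1897080}{- \frac{1}{3} - \frac{84227}{23792}} = - \frac{1897080}{- \frac{276473}{71376}} = \left(-1897080\right) \left(- \frac{71376}{276473}\right) = \frac{135405982080}{276473}$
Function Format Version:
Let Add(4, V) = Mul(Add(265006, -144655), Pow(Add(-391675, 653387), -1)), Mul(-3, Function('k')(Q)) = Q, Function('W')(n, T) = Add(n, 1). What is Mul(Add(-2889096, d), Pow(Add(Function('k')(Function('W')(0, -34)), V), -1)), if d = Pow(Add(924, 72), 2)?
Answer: Rational(135405982080, 276473) ≈ 4.8976e+5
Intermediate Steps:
Function('W')(n, T) = Add(1, n)
Function('k')(Q) = Mul(Rational(-1, 3), Q)
V = Rational(-84227, 23792) (V = Add(-4, Mul(Add(265006, -144655), Pow(Add(-391675, 653387), -1))) = Add(-4, Mul(120351, Pow(261712, -1))) = Add(-4, Mul(120351, Rational(1, 261712))) = Add(-4, Rational(10941, 23792)) = Rational(-84227, 23792) ≈ -3.5401)
d = 992016 (d = Pow(996, 2) = 992016)
Mul(Add(-2889096, d), Pow(Add(Function('k')(Function('W')(0, -34)), V), -1)) = Mul(Add(-2889096, 992016), Pow(Add(Mul(Rational(-1, 3), Add(1, 0)), Rational(-84227, 23792)), -1)) = Mul(-1897080, Pow(Add(Mul(Rational(-1, 3), 1), Rational(-84227, 23792)), -1)) = Mul(-1897080, Pow(Add(Rational(-1, 3), Rational(-84227, 23792)), -1)) = Mul(-1897080, Pow(Rational(-276473, 71376), -1)) = Mul(-1897080, Rational(-71376, 276473)) = Rational(135405982080, 276473)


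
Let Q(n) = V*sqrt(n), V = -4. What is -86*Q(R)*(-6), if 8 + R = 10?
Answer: -2064*sqrt(2) ≈ -2918.9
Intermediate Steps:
R = 2 (R = -8 + 10 = 2)
Q(n) = -4*sqrt(n)
-86*Q(R)*(-6) = -(-344)*sqrt(2)*(-6) = (344*sqrt(2))*(-6) = -2064*sqrt(2)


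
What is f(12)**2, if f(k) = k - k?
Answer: 0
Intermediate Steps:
f(k) = 0
f(12)**2 = 0**2 = 0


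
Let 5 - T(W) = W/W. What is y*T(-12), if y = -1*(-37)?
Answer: 148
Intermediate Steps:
T(W) = 4 (T(W) = 5 - W/W = 5 - 1*1 = 5 - 1 = 4)
y = 37
y*T(-12) = 37*4 = 148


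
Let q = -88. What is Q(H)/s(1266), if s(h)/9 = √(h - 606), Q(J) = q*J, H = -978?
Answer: 1304*√165/45 ≈ 372.23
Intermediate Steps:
Q(J) = -88*J
s(h) = 9*√(-606 + h) (s(h) = 9*√(h - 606) = 9*√(-606 + h))
Q(H)/s(1266) = (-88*(-978))/((9*√(-606 + 1266))) = 86064/((9*√660)) = 86064/((9*(2*√165))) = 86064/((18*√165)) = 86064*(√165/2970) = 1304*√165/45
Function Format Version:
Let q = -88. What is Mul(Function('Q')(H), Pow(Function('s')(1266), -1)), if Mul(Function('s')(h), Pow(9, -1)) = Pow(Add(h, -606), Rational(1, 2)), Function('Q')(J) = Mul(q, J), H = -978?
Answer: Mul(Rational(1304, 45), Pow(165, Rational(1, 2))) ≈ 372.23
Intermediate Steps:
Function('Q')(J) = Mul(-88, J)
Function('s')(h) = Mul(9, Pow(Add(-606, h), Rational(1, 2))) (Function('s')(h) = Mul(9, Pow(Add(h, -606), Rational(1, 2))) = Mul(9, Pow(Add(-606, h), Rational(1, 2))))
Mul(Function('Q')(H), Pow(Function('s')(1266), -1)) = Mul(Mul(-88, -978), Pow(Mul(9, Pow(Add(-606, 1266), Rational(1, 2))), -1)) = Mul(86064, Pow(Mul(9, Pow(660, Rational(1, 2))), -1)) = Mul(86064, Pow(Mul(9, Mul(2, Pow(165, Rational(1, 2)))), -1)) = Mul(86064, Pow(Mul(18, Pow(165, Rational(1, 2))), -1)) = Mul(86064, Mul(Rational(1, 2970), Pow(165, Rational(1, 2)))) = Mul(Rational(1304, 45), Pow(165, Rational(1, 2)))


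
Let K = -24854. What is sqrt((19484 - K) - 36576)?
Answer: sqrt(7762) ≈ 88.102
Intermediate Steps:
sqrt((19484 - K) - 36576) = sqrt((19484 - 1*(-24854)) - 36576) = sqrt((19484 + 24854) - 36576) = sqrt(44338 - 36576) = sqrt(7762)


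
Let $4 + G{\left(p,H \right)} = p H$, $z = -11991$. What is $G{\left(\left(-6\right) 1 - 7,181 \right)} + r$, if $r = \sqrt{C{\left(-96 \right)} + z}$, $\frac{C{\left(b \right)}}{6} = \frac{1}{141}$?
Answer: $-2357 + \frac{5 i \sqrt{1059521}}{47} \approx -2357.0 + 109.5 i$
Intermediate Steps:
$C{\left(b \right)} = \frac{2}{47}$ ($C{\left(b \right)} = \frac{6}{141} = 6 \cdot \frac{1}{141} = \frac{2}{47}$)
$G{\left(p,H \right)} = -4 + H p$ ($G{\left(p,H \right)} = -4 + p H = -4 + H p$)
$r = \frac{5 i \sqrt{1059521}}{47}$ ($r = \sqrt{\frac{2}{47} - 11991} = \sqrt{- \frac{563575}{47}} = \frac{5 i \sqrt{1059521}}{47} \approx 109.5 i$)
$G{\left(\left(-6\right) 1 - 7,181 \right)} + r = \left(-4 + 181 \left(\left(-6\right) 1 - 7\right)\right) + \frac{5 i \sqrt{1059521}}{47} = \left(-4 + 181 \left(-6 - 7\right)\right) + \frac{5 i \sqrt{1059521}}{47} = \left(-4 + 181 \left(-13\right)\right) + \frac{5 i \sqrt{1059521}}{47} = \left(-4 - 2353\right) + \frac{5 i \sqrt{1059521}}{47} = -2357 + \frac{5 i \sqrt{1059521}}{47}$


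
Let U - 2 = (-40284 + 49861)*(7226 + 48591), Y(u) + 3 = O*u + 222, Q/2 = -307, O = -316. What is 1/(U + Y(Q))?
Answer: 1/534753654 ≈ 1.8700e-9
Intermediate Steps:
Q = -614 (Q = 2*(-307) = -614)
Y(u) = 219 - 316*u (Y(u) = -3 + (-316*u + 222) = -3 + (222 - 316*u) = 219 - 316*u)
U = 534559411 (U = 2 + (-40284 + 49861)*(7226 + 48591) = 2 + 9577*55817 = 2 + 534559409 = 534559411)
1/(U + Y(Q)) = 1/(534559411 + (219 - 316*(-614))) = 1/(534559411 + (219 + 194024)) = 1/(534559411 + 194243) = 1/534753654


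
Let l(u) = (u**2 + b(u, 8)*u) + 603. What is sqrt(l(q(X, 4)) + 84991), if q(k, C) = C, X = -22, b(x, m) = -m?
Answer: sqrt(85578) ≈ 292.54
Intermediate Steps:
l(u) = 603 + u**2 - 8*u (l(u) = (u**2 + (-1*8)*u) + 603 = (u**2 - 8*u) + 603 = 603 + u**2 - 8*u)
sqrt(l(q(X, 4)) + 84991) = sqrt((603 + 4**2 - 8*4) + 84991) = sqrt((603 + 16 - 32) + 84991) = sqrt(587 + 84991) = sqrt(85578)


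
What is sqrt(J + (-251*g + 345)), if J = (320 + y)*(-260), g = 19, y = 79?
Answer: 2*I*sqrt(27041) ≈ 328.88*I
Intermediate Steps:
J = -103740 (J = (320 + 79)*(-260) = 399*(-260) = -103740)
sqrt(J + (-251*g + 345)) = sqrt(-103740 + (-251*19 + 345)) = sqrt(-103740 + (-4769 + 345)) = sqrt(-103740 - 4424) = sqrt(-108164) = 2*I*sqrt(27041)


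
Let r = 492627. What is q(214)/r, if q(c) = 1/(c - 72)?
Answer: 1/69953034 ≈ 1.4295e-8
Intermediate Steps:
q(c) = 1/(-72 + c)
q(214)/r = 1/((-72 + 214)*492627) = (1/492627)/142 = (1/142)*(1/492627) = 1/69953034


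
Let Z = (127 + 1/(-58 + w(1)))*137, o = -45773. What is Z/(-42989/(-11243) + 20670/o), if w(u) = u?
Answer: 39254313054418/7608810243 ≈ 5159.1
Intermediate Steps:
Z = 991606/57 (Z = (127 + 1/(-58 + 1))*137 = (127 + 1/(-57))*137 = (127 - 1/57)*137 = (7238/57)*137 = 991606/57 ≈ 17397.)
Z/(-42989/(-11243) + 20670/o) = 991606/(57*(-42989/(-11243) + 20670/(-45773))) = 991606/(57*(-42989*(-1/11243) + 20670*(-1/45773))) = 991606/(57*(42989/11243 - 1590/3521)) = 991606/(57*(133487899/39586603)) = (991606/57)*(39586603/133487899) = 39254313054418/7608810243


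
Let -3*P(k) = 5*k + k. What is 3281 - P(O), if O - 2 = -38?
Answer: 3209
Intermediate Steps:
O = -36 (O = 2 - 38 = -36)
P(k) = -2*k (P(k) = -(5*k + k)/3 = -2*k)
3281 - P(O) = 3281 - (-2)*(-36) = 3281 - 1*72 = 3281 - 72 = 3209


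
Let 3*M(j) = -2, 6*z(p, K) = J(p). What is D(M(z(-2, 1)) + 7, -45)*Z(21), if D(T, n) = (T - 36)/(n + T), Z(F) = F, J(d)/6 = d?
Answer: 1869/116 ≈ 16.112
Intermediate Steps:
J(d) = 6*d
z(p, K) = p (z(p, K) = (6*p)/6 = p)
M(j) = -2/3 (M(j) = (1/3)*(-2) = -2/3)
D(T, n) = (-36 + T)/(T + n)
D(M(z(-2, 1)) + 7, -45)*Z(21) = ((-36 + (-2/3 + 7))/((-2/3 + 7) - 45))*21 = ((-36 + 19/3)/(19/3 - 45))*21 = (-89/3/(-116/3))*21 = -3/116*(-89/3)*21 = (89/116)*21 = 1869/116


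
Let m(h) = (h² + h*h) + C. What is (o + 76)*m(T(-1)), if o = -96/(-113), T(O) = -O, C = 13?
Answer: 130260/113 ≈ 1152.7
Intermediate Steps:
o = 96/113 (o = -96*(-1/113) = 96/113 ≈ 0.84956)
m(h) = 13 + 2*h² (m(h) = (h² + h*h) + 13 = (h² + h²) + 13 = 2*h² + 13 = 13 + 2*h²)
(o + 76)*m(T(-1)) = (96/113 + 76)*(13 + 2*(-1*(-1))²) = 8684*(13 + 2*1²)/113 = 8684*(13 + 2*1)/113 = 8684*(13 + 2)/113 = (8684/113)*15 = 130260/113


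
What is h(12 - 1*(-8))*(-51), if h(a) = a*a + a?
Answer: -21420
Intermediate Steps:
h(a) = a + a² (h(a) = a² + a = a + a²)
h(12 - 1*(-8))*(-51) = ((12 - 1*(-8))*(1 + (12 - 1*(-8))))*(-51) = ((12 + 8)*(1 + (12 + 8)))*(-51) = (20*(1 + 20))*(-51) = (20*21)*(-51) = 420*(-51) = -21420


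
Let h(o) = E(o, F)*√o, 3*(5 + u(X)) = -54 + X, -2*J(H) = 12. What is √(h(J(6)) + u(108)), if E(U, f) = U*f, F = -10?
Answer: √(13 + 60*I*√6) ≈ 8.9594 + 8.2019*I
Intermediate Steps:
J(H) = -6 (J(H) = -½*12 = -6)
u(X) = -23 + X/3 (u(X) = -5 + (-54 + X)/3 = -5 + (-18 + X/3) = -23 + X/3)
h(o) = -10*o^(3/2) (h(o) = (o*(-10))*√o = (-10*o)*√o = -10*o^(3/2))
√(h(J(6)) + u(108)) = √(-(-60)*I*√6 + (-23 + (⅓)*108)) = √(-(-60)*I*√6 + (-23 + 36)) = √(60*I*√6 + 13) = √(13 + 60*I*√6)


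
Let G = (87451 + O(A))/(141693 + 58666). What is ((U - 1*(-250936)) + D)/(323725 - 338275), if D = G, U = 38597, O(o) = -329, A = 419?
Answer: -58010629469/2915223450 ≈ -19.899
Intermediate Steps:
G = 87122/200359 (G = (87451 - 329)/(141693 + 58666) = 87122/200359 ≈ 0.43483)
D = 87122/200359 ≈ 0.43483
((U - 1*(-250936)) + D)/(323725 - 338275) = ((38597 - 1*(-250936)) + 87122/200359)/(323725 - 338275) = ((38597 + 250936) + 87122/200359)/(-14550) = (289533 + 87122/200359)*(-1/14550) = (58010629469/200359)*(-1/14550) = -58010629469/2915223450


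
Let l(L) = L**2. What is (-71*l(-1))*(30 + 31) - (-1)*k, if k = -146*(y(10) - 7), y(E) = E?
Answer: -4769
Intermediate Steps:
k = -438 (k = -146*(10 - 7) = -146*3 = -438)
(-71*l(-1))*(30 + 31) - (-1)*k = (-71*(-1)**2)*(30 + 31) - (-1)*(-438) = -71*1*61 - 1*438 = -71*61 - 438 = -4331 - 438 = -4769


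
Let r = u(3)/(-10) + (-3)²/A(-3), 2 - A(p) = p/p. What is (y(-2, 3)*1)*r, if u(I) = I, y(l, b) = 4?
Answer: 174/5 ≈ 34.800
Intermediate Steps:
A(p) = 1 (A(p) = 2 - p/p = 2 - 1*1 = 2 - 1 = 1)
r = 87/10 (r = 3/(-10) + (-3)²/1 = 3*(-⅒) + 9*1 = -3/10 + 9 = 87/10 ≈ 8.7000)
(y(-2, 3)*1)*r = (4*1)*(87/10) = 4*(87/10) = 174/5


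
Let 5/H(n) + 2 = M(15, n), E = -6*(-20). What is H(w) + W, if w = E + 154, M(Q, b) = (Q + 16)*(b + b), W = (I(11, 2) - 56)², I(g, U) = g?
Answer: 34396655/16986 ≈ 2025.0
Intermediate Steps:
E = 120
W = 2025 (W = (11 - 56)² = (-45)² = 2025)
M(Q, b) = 2*b*(16 + Q) (M(Q, b) = (16 + Q)*(2*b) = 2*b*(16 + Q))
w = 274 (w = 120 + 154 = 274)
H(n) = 5/(-2 + 62*n) (H(n) = 5/(-2 + 2*n*(16 + 15)) = 5/(-2 + 2*n*31) = 5/(-2 + 62*n))
H(w) + W = 5/(2*(-1 + 31*274)) + 2025 = 5/(2*(-1 + 8494)) + 2025 = (5/2)/8493 + 2025 = (5/2)*(1/8493) + 2025 = 5/16986 + 2025 = 34396655/16986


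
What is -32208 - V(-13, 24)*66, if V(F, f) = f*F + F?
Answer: -10758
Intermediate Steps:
V(F, f) = F + F*f (V(F, f) = F*f + F = F + F*f)
-32208 - V(-13, 24)*66 = -32208 - (-13*(1 + 24))*66 = -32208 - (-13*25)*66 = -32208 - (-325)*66 = -32208 - 1*(-21450) = -32208 + 21450 = -10758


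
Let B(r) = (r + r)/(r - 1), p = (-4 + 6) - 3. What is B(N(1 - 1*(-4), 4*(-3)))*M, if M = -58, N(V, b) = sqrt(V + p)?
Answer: -232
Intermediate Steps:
p = -1 (p = 2 - 3 = -1)
N(V, b) = sqrt(-1 + V) (N(V, b) = sqrt(V - 1) = sqrt(-1 + V))
B(r) = 2*r/(-1 + r) (B(r) = (2*r)/(-1 + r) = 2*r/(-1 + r))
B(N(1 - 1*(-4), 4*(-3)))*M = (2*sqrt(-1 + (1 - 1*(-4)))/(-1 + sqrt(-1 + (1 - 1*(-4)))))*(-58) = (2*sqrt(-1 + (1 + 4))/(-1 + sqrt(-1 + (1 + 4))))*(-58) = (2*sqrt(-1 + 5)/(-1 + sqrt(-1 + 5)))*(-58) = (2*sqrt(4)/(-1 + sqrt(4)))*(-58) = (2*2/(-1 + 2))*(-58) = (2*2/1)*(-58) = (2*2*1)*(-58) = 4*(-58) = -232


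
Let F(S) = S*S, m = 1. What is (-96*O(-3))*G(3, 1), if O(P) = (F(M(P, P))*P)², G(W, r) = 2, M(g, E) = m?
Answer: -1728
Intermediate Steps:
M(g, E) = 1
F(S) = S²
O(P) = P² (O(P) = (1²*P)² = (1*P)² = P²)
(-96*O(-3))*G(3, 1) = -96*(-3)²*2 = -96*9*2 = -864*2 = -1728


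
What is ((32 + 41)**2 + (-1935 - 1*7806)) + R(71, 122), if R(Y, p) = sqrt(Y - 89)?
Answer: -4412 + 3*I*sqrt(2) ≈ -4412.0 + 4.2426*I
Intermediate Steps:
R(Y, p) = sqrt(-89 + Y)
((32 + 41)**2 + (-1935 - 1*7806)) + R(71, 122) = ((32 + 41)**2 + (-1935 - 1*7806)) + sqrt(-89 + 71) = (73**2 + (-1935 - 7806)) + sqrt(-18) = (5329 - 9741) + 3*I*sqrt(2) = -4412 + 3*I*sqrt(2)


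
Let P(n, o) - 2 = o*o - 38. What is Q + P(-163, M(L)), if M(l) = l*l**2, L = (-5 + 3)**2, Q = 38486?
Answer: 42546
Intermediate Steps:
L = 4 (L = (-2)**2 = 4)
M(l) = l**3
P(n, o) = -36 + o**2 (P(n, o) = 2 + (o*o - 38) = 2 + (o**2 - 38) = 2 + (-38 + o**2) = -36 + o**2)
Q + P(-163, M(L)) = 38486 + (-36 + (4**3)**2) = 38486 + (-36 + 64**2) = 38486 + (-36 + 4096) = 38486 + 4060 = 42546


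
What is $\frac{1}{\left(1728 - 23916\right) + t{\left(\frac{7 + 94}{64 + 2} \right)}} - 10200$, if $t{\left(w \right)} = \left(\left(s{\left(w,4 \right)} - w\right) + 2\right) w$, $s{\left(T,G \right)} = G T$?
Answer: $- \frac{328463777652}{32202331} \approx -10200.0$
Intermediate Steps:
$t{\left(w \right)} = w \left(2 + 3 w\right)$ ($t{\left(w \right)} = \left(\left(4 w - w\right) + 2\right) w = \left(3 w + 2\right) w = \left(2 + 3 w\right) w = w \left(2 + 3 w\right)$)
$\frac{1}{\left(1728 - 23916\right) + t{\left(\frac{7 + 94}{64 + 2} \right)}} - 10200 = \frac{1}{\left(1728 - 23916\right) + \frac{7 + 94}{64 + 2} \left(2 + 3 \frac{7 + 94}{64 + 2}\right)} - 10200 = \frac{1}{-22188 + \frac{101}{66} \left(2 + 3 \cdot \frac{101}{66}\right)} - 10200 = \frac{1}{-22188 + 101 \cdot \frac{1}{66} \left(2 + 3 \cdot 101 \cdot \frac{1}{66}\right)} - 10200 = \frac{1}{-22188 + \frac{101 \left(2 + 3 \cdot \frac{101}{66}\right)}{66}} - 10200 = \frac{1}{-22188 + \frac{101 \left(2 + \frac{101}{22}\right)}{66}} - 10200 = \frac{1}{-22188 + \frac{101}{66} \cdot \frac{145}{22}} - 10200 = \frac{1}{-22188 + \frac{14645}{1452}} - 10200 = \frac{1}{- \frac{32202331}{1452}} - 10200 = - \frac{1452}{32202331} - 10200 = - \frac{328463777652}{32202331}$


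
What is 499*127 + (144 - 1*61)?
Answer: 63456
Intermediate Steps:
499*127 + (144 - 1*61) = 63373 + (144 - 61) = 63373 + 83 = 63456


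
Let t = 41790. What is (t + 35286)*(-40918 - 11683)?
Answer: -4054274676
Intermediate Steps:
(t + 35286)*(-40918 - 11683) = (41790 + 35286)*(-40918 - 11683) = 77076*(-52601) = -4054274676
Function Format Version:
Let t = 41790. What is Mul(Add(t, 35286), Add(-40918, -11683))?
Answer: -4054274676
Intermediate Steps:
Mul(Add(t, 35286), Add(-40918, -11683)) = Mul(Add(41790, 35286), Add(-40918, -11683)) = Mul(77076, -52601) = -4054274676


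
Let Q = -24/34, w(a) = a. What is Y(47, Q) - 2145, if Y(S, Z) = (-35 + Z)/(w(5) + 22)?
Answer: -985162/459 ≈ -2146.3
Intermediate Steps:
Q = -12/17 (Q = -24*1/34 = -12/17 ≈ -0.70588)
Y(S, Z) = -35/27 + Z/27 (Y(S, Z) = (-35 + Z)/(5 + 22) = (-35 + Z)/27 = (-35 + Z)*(1/27) = -35/27 + Z/27)
Y(47, Q) - 2145 = (-35/27 + (1/27)*(-12/17)) - 2145 = (-35/27 - 4/153) - 2145 = -607/459 - 2145 = -985162/459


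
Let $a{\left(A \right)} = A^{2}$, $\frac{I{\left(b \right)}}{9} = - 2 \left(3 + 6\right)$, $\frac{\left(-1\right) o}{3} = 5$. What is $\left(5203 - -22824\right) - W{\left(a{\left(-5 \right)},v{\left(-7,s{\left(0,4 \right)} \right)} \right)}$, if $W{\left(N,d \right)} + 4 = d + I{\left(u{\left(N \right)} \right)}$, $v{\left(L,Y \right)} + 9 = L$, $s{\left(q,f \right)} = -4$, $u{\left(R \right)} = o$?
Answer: $28209$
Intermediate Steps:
$o = -15$ ($o = \left(-3\right) 5 = -15$)
$u{\left(R \right)} = -15$
$I{\left(b \right)} = -162$ ($I{\left(b \right)} = 9 \left(- 2 \left(3 + 6\right)\right) = 9 \left(\left(-2\right) 9\right) = 9 \left(-18\right) = -162$)
$v{\left(L,Y \right)} = -9 + L$
$W{\left(N,d \right)} = -166 + d$ ($W{\left(N,d \right)} = -4 + \left(d - 162\right) = -4 + \left(-162 + d\right) = -166 + d$)
$\left(5203 - -22824\right) - W{\left(a{\left(-5 \right)},v{\left(-7,s{\left(0,4 \right)} \right)} \right)} = \left(5203 - -22824\right) - \left(-166 - 16\right) = \left(5203 + 22824\right) - \left(-166 - 16\right) = 28027 - -182 = 28027 + 182 = 28209$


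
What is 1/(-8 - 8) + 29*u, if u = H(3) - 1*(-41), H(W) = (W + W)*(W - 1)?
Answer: 24591/16 ≈ 1536.9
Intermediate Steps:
H(W) = 2*W*(-1 + W) (H(W) = (2*W)*(-1 + W) = 2*W*(-1 + W))
u = 53 (u = 2*3*(-1 + 3) - 1*(-41) = 2*3*2 + 41 = 12 + 41 = 53)
1/(-8 - 8) + 29*u = 1/(-8 - 8) + 29*53 = 1/(-16) + 1537 = -1/16 + 1537 = 24591/16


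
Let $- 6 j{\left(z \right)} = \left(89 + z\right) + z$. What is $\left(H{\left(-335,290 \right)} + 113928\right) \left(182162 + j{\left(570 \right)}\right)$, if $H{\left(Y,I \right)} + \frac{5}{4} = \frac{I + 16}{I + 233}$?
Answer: $\frac{260201643271855}{12552} \approx 2.073 \cdot 10^{10}$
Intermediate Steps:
$j{\left(z \right)} = - \frac{89}{6} - \frac{z}{3}$ ($j{\left(z \right)} = - \frac{\left(89 + z\right) + z}{6} = - \frac{89 + 2 z}{6} = - \frac{89}{6} - \frac{z}{3}$)
$H{\left(Y,I \right)} = - \frac{5}{4} + \frac{16 + I}{233 + I}$ ($H{\left(Y,I \right)} = - \frac{5}{4} + \frac{I + 16}{I + 233} = - \frac{5}{4} + \frac{16 + I}{233 + I}$)
$\left(H{\left(-335,290 \right)} + 113928\right) \left(182162 + j{\left(570 \right)}\right) = \left(\frac{-1101 - 290}{4 \left(233 + 290\right)} + 113928\right) \left(182162 - \frac{1229}{6}\right) = \left(\frac{-1101 - 290}{4 \cdot 523} + 113928\right) \left(182162 - \frac{1229}{6}\right) = \left(\frac{1}{4} \cdot \frac{1}{523} \left(-1391\right) + 113928\right) \left(182162 - \frac{1229}{6}\right) = \left(- \frac{1391}{2092} + 113928\right) \frac{1091743}{6} = \frac{238335985}{2092} \cdot \frac{1091743}{6} = \frac{260201643271855}{12552}$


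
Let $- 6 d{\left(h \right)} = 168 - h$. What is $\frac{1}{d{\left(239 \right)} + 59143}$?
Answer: $\frac{6}{354929} \approx 1.6905 \cdot 10^{-5}$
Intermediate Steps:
$d{\left(h \right)} = -28 + \frac{h}{6}$ ($d{\left(h \right)} = - \frac{168 - h}{6} = -28 + \frac{h}{6}$)
$\frac{1}{d{\left(239 \right)} + 59143} = \frac{1}{\left(-28 + \frac{1}{6} \cdot 239\right) + 59143} = \frac{1}{\left(-28 + \frac{239}{6}\right) + 59143} = \frac{1}{\frac{71}{6} + 59143} = \frac{1}{\frac{354929}{6}} = \frac{6}{354929}$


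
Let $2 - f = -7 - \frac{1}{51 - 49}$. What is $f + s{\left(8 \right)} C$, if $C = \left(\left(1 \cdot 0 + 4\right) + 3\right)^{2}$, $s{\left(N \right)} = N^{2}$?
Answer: $\frac{6291}{2} \approx 3145.5$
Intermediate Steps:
$C = 49$ ($C = \left(\left(0 + 4\right) + 3\right)^{2} = \left(4 + 3\right)^{2} = 7^{2} = 49$)
$f = \frac{19}{2}$ ($f = 2 - \left(-7 - \frac{1}{51 - 49}\right) = 2 - \left(-7 - \frac{1}{2}\right) = 2 - - \frac{15}{2} = 2 + \frac{15}{2} = \frac{19}{2} \approx 9.5$)
$f + s{\left(8 \right)} C = \frac{19}{2} + 8^{2} \cdot 49 = \frac{19}{2} + 64 \cdot 49 = \frac{19}{2} + 3136 = \frac{6291}{2}$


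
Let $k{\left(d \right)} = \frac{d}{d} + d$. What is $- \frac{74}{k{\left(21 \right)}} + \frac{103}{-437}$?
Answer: $- \frac{17302}{4807} \approx -3.5993$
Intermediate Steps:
$k{\left(d \right)} = 1 + d$
$- \frac{74}{k{\left(21 \right)}} + \frac{103}{-437} = - \frac{74}{1 + 21} + \frac{103}{-437} = - \frac{74}{22} + 103 \left(- \frac{1}{437}\right) = \left(-74\right) \frac{1}{22} - \frac{103}{437} = - \frac{37}{11} - \frac{103}{437} = - \frac{17302}{4807}$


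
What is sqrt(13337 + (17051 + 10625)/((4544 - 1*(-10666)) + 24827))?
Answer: sqrt(21379803842365)/40037 ≈ 115.49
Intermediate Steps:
sqrt(13337 + (17051 + 10625)/((4544 - 1*(-10666)) + 24827)) = sqrt(13337 + 27676/((4544 + 10666) + 24827)) = sqrt(13337 + 27676/(15210 + 24827)) = sqrt(13337 + 27676/40037) = sqrt(534001145/40037) = sqrt(21379803842365)/40037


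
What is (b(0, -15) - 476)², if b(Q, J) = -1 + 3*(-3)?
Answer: 236196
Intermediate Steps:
b(Q, J) = -10 (b(Q, J) = -1 - 9 = -10)
(b(0, -15) - 476)² = (-10 - 476)² = (-486)² = 236196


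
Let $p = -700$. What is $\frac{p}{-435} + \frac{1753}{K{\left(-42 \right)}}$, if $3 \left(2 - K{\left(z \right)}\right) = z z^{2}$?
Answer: $\frac{3610231}{2148726} \approx 1.6802$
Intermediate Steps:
$K{\left(z \right)} = 2 - \frac{z^{3}}{3}$ ($K{\left(z \right)} = 2 - \frac{z z^{2}}{3} = 2 - \frac{z^{3}}{3}$)
$\frac{p}{-435} + \frac{1753}{K{\left(-42 \right)}} = - \frac{700}{-435} + \frac{1753}{2 - \frac{\left(-42\right)^{3}}{3}} = \left(-700\right) \left(- \frac{1}{435}\right) + \frac{1753}{2 - -24696} = \frac{140}{87} + \frac{1753}{2 + 24696} = \frac{140}{87} + \frac{1753}{24698} = \frac{3610231}{2148726}$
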